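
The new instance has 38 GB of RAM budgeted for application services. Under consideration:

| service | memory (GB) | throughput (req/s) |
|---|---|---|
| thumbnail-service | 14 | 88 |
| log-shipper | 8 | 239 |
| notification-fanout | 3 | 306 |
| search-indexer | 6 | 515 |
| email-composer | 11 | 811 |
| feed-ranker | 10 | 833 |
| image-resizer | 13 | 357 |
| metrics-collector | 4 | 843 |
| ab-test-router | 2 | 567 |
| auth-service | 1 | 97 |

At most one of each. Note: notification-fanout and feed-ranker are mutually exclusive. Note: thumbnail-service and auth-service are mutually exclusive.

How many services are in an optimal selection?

6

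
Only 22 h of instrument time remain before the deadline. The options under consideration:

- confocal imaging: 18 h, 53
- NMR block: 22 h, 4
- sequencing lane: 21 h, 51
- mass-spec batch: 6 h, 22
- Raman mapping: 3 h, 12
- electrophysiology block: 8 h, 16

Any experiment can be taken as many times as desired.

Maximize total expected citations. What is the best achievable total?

84

Density check — Raman mapping 4.00, mass-spec batch 3.67, confocal imaging 2.94 are the best per h.
Taking 7×Raman mapping: 21 h used, 84 in expected citations.
Every other selection either busts 22 h or fails to beat 84.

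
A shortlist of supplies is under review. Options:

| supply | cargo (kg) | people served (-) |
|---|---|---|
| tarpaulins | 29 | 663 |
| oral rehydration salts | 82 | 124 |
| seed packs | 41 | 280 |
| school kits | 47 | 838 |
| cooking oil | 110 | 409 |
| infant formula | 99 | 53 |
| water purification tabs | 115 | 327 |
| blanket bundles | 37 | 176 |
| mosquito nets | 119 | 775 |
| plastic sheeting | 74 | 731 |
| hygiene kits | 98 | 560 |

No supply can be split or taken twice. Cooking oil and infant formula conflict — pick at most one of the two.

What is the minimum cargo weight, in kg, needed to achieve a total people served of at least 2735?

248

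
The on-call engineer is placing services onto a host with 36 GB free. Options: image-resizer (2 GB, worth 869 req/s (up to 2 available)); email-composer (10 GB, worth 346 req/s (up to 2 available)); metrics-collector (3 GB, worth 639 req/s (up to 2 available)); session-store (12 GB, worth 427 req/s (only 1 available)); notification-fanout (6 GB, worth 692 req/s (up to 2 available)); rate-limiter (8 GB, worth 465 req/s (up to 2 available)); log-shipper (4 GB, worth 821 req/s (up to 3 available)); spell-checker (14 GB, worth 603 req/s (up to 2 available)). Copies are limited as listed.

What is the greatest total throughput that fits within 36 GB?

Best packing: 2×image-resizer + 2×metrics-collector + 2×notification-fanout + 3×log-shipper — 34 GB, 6863 total.

6863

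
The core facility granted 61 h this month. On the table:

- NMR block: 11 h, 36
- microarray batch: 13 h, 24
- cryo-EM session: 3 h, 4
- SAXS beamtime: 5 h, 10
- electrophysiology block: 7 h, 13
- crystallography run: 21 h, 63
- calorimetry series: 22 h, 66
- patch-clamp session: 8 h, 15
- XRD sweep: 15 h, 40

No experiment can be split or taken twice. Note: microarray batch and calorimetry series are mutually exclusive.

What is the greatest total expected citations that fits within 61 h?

178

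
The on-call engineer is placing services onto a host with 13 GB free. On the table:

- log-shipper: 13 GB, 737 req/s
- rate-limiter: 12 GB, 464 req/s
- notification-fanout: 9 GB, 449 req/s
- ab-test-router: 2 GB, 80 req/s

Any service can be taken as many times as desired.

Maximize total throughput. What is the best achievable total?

By throughput per GB: log-shipper 56.69, notification-fanout 49.89, ab-test-router 40.00 lead.
Best packing: log-shipper — 13 GB, 737 total.
That's the maximum — no swap from here does better than 737.

737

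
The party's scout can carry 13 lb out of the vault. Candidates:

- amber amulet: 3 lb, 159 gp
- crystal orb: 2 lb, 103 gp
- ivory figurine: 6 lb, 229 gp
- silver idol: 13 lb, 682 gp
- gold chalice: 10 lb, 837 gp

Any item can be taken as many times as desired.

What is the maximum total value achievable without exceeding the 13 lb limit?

The ratio ordering already packs tightly: amber amulet + gold chalice, 13 lb, 996.

996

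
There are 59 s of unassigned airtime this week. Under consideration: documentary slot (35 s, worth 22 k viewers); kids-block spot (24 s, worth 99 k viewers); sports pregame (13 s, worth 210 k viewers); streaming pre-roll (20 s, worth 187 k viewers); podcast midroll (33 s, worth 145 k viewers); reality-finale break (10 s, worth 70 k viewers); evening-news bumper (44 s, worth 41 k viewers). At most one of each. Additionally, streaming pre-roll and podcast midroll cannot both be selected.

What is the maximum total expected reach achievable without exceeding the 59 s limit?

The ratio heuristic lands on sports pregame + streaming pre-roll + reality-finale break (467) but leaves 16 s idle.
Dropping reality-finale break frees 10 s; slotting in kids-block spot (24 s) lifts the total to 496 at 57 s.
The closest alternative, sports pregame + streaming pre-roll + reality-finale break, reaches only 467.

496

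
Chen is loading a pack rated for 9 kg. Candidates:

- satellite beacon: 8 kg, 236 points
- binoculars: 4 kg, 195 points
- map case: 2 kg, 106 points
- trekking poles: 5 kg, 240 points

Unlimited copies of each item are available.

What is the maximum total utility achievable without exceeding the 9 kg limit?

452

Ranking by ratio (utility/kg): map case 53.00, binoculars 48.75, trekking poles 48.00, satellite beacon 29.50.
Filling by ratio: 4×map case for 424, with 1 kg left unused.
The 4 kg tied up in 2×map case is better spent on trekking poles — total rises to 452 (9 kg).
Every other selection either busts 9 kg or fails to beat 452.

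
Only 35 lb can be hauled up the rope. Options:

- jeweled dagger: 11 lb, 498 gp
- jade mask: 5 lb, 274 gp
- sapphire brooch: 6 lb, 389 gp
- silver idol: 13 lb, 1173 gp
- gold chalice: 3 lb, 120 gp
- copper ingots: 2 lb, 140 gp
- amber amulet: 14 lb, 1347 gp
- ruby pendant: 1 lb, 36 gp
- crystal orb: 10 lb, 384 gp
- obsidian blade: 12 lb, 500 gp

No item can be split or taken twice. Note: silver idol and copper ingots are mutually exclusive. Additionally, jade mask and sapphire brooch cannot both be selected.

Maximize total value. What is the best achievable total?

Ranking by ratio (value/lb): amber amulet 96.21, silver idol 90.23, copper ingots 70.00.
Sapphire brooch + silver idol + amber amulet + ruby pendant uses 34 of the 35 lb and totals 2945.
Next best is jade mask + silver idol + gold chalice + amber amulet at 2914 (35 lb) — short by 31.

2945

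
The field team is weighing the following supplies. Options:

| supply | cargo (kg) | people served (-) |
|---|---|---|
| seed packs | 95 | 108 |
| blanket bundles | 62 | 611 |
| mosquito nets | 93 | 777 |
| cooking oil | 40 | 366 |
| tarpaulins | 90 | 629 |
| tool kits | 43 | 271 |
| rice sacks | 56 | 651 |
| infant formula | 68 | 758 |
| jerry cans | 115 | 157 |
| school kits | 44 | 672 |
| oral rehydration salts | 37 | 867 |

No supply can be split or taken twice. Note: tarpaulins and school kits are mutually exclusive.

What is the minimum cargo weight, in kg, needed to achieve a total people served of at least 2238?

Look for the lowest-cargo combination reaching 2238.
infant formula + school kits + oral rehydration salts reaches 2297 using 149 kg.
Any bundle with less than 149 kg falls short of 2238.

149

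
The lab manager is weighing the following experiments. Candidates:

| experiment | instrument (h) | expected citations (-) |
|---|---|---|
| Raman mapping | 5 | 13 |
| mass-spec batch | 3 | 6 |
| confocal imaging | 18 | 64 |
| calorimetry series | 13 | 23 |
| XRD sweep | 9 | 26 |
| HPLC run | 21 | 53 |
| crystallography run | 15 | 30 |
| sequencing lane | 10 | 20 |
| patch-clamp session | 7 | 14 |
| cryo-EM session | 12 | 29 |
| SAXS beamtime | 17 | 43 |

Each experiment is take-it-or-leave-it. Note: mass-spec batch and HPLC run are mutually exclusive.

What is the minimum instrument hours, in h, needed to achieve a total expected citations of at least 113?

38

Look for the lowest-instrument combination reaching 113.
mass-spec batch + confocal imaging + SAXS beamtime: 113 expected citations at 38 h.
Below 38 h the best achievable stays under 113.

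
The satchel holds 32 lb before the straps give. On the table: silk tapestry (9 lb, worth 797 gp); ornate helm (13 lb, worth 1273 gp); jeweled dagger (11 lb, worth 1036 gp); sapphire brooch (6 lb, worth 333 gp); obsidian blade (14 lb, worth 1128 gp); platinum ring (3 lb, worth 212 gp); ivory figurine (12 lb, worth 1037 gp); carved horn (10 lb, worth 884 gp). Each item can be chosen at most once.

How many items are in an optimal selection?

3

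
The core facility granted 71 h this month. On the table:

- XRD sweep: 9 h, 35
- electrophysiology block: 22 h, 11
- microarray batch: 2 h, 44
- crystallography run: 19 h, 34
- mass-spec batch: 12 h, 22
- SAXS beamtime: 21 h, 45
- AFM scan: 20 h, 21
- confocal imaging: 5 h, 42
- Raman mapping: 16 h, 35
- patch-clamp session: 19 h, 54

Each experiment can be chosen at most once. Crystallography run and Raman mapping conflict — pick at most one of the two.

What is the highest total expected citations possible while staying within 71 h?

By expected citations per h: microarray batch 22.00, confocal imaging 8.40, XRD sweep 3.89 lead.
Taking the top-ratio experiments first gives XRD sweep + microarray batch + mass-spec batch + confocal imaging + Raman mapping + patch-clamp session for 232 (63 h).
Dropping Raman mapping frees 16 h; slotting in SAXS beamtime (21 h) lifts the total to 242 at 68 h.

242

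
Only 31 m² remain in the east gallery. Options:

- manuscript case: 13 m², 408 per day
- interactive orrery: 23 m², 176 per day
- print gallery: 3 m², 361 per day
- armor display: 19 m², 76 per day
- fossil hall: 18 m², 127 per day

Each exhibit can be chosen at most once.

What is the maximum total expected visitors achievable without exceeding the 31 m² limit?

769

By expected visitors per m²: print gallery 120.33, manuscript case 31.38, interactive orrery 7.65, fossil hall 7.06 lead.
Best packing: manuscript case + print gallery — 16 m², 769 total.
Next best is interactive orrery + print gallery at 537 (26 m²) — short by 232.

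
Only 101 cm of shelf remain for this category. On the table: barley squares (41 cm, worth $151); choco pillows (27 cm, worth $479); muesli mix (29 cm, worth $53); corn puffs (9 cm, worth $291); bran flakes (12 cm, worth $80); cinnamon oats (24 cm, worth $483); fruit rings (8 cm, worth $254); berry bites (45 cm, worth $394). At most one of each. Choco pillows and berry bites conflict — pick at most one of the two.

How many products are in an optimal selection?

Optimal total is 1587.
For example choco pillows + corn puffs + bran flakes + cinnamon oats + fruit rings achieves it, using 80 cm.
Any selection reaching 1587 contains exactly 5 products.

5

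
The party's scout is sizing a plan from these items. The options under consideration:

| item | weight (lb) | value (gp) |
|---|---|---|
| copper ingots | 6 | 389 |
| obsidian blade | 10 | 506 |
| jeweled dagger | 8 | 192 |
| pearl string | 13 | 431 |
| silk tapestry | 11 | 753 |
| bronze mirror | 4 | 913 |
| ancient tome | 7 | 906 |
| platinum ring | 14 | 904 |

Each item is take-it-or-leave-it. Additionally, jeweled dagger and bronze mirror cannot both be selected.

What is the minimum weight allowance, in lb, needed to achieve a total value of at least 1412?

11

Minimise lb subject to total value ≥ 1412.
bronze mirror + ancient tome reaches 1819 using 11 lb.
Below 11 lb the best achievable stays under 1412.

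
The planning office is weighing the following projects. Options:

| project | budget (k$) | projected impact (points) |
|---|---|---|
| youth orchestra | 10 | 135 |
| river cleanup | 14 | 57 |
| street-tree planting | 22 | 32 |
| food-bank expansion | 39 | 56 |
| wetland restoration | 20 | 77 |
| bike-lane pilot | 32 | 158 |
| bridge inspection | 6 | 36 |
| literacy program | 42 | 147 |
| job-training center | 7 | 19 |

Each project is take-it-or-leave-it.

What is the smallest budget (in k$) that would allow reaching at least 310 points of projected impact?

48

Minimise k$ subject to total projected impact ≥ 310.
Taking youth orchestra + bike-lane pilot + bridge inspection gives 329 (≥ 310) for 48 k$.
Any bundle with less than 48 k$ falls short of 310.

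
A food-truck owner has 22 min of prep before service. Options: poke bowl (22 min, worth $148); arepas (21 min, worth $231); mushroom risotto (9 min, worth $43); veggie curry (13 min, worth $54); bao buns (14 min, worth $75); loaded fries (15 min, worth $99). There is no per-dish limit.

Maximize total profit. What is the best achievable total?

By profit per min: arepas 11.00, poke bowl 6.73, loaded fries 6.60, bao buns 5.36 lead.
The ratio ordering already packs tightly: arepas, 21 min, 231.
That's the maximum — no swap from here does better than 231.

231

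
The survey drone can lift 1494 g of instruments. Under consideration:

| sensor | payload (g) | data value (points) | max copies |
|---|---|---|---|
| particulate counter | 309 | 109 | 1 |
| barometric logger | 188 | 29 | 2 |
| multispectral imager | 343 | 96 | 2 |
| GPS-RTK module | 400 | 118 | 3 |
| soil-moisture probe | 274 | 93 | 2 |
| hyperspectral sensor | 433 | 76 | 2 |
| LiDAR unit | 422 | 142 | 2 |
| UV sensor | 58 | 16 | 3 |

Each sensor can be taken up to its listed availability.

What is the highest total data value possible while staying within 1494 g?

502

The ratio heuristic lands on particulate counter + 2×soil-moisture probe + LiDAR unit + 3×UV sensor (485) but leaves 41 g idle.
Dropping soil-moisture probe and 2×UV sensor frees 390 g; slotting in LiDAR unit (422 g) lifts the total to 502 at 1485 g.
No other feasible combination exceeds 502.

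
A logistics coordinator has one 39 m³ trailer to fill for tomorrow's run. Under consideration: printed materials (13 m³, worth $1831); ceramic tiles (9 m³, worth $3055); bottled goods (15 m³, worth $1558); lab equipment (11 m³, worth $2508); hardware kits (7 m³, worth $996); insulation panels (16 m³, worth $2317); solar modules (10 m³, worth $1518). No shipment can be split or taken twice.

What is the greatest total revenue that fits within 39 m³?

Taking ceramic tiles + lab equipment + hardware kits + solar modules: 37 m³ used, 8077 in revenue.
The spare 2 m³ is too small for any remaining shipment, and no exchange beats 8077.

8077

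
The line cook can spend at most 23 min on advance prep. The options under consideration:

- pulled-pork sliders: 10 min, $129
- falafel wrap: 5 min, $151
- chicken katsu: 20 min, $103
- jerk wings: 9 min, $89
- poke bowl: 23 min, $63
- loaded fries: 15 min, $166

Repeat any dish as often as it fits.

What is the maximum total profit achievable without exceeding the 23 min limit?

604

Taking 4×falafel wrap: 20 min used, 604 in profit.
That's the maximum — no swap from here does better than 604.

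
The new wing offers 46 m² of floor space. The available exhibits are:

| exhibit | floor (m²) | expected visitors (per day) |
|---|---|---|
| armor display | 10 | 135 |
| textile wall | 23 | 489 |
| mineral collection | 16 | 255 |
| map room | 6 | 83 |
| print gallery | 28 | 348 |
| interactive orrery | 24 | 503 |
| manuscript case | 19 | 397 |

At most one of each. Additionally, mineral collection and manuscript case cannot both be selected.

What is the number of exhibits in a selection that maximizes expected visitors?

2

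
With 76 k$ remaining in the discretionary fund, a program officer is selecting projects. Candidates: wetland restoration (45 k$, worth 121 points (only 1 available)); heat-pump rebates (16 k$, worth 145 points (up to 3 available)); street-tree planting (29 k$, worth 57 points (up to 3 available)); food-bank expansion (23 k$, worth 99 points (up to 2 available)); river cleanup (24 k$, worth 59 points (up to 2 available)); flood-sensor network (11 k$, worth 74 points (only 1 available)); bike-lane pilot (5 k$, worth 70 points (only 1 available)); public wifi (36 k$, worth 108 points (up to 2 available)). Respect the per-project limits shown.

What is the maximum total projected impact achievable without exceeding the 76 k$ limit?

Greedy by ratio would take 3×heat-pump rebates + flood-sensor network + bike-lane pilot: 64 k$ used, total 579.
The 11 k$ tied up in flood-sensor network is better spent on food-bank expansion — total rises to 604 (76 k$).

604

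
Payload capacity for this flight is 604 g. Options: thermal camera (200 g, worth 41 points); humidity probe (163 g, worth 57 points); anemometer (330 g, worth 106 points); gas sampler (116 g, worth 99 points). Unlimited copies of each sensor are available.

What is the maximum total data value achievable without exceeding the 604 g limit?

495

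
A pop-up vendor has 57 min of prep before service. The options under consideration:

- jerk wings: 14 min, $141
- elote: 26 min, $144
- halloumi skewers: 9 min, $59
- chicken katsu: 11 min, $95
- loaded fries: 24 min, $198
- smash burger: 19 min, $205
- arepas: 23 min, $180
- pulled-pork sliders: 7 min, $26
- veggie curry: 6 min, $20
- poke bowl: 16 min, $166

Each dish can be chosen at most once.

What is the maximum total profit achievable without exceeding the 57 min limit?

Taking the top-ratio dishes first gives jerk wings + smash burger + pulled-pork sliders + poke bowl for 538 (56 min).
Dropping pulled-pork sliders and poke bowl frees 23 min; slotting in loaded fries (24 min) lifts the total to 544 at 57 min.
Runner-up jerk wings + smash burger + pulled-pork sliders + poke bowl tops out at 538.

544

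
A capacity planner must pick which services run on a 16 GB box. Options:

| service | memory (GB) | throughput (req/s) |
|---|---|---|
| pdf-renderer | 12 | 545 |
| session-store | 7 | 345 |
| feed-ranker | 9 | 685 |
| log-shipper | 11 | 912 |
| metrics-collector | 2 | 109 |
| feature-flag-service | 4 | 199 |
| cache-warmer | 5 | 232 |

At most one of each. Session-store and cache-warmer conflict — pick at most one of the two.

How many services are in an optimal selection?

2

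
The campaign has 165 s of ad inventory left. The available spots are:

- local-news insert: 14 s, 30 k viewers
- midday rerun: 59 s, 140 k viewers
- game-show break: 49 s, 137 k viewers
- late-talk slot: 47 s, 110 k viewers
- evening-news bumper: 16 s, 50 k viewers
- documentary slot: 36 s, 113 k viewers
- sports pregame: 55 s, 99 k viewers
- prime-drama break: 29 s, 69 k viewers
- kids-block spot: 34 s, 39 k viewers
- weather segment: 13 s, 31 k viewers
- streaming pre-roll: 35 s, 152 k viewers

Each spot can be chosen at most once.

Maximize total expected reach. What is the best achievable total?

Filling by ratio: local-news insert + game-show break + evening-news bumper + documentary slot + weather segment + streaming pre-roll for 513, with 2 s left unused.
The 27 s tied up in local-news insert and weather segment is better spent on prime-drama break — total rises to 521 (165 s).
Runner-up local-news insert + game-show break + evening-news bumper + documentary slot + weather segment + streaming pre-roll tops out at 513.

521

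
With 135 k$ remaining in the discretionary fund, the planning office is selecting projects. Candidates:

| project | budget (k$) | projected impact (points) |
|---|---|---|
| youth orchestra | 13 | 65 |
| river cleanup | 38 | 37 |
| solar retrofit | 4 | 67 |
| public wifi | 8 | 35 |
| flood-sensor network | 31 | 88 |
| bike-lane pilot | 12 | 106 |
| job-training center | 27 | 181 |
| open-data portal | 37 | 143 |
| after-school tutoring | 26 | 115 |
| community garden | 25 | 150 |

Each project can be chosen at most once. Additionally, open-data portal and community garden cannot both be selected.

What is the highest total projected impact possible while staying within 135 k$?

742

By projected impact per k$: solar retrofit 16.75, bike-lane pilot 8.83, job-training center 6.70, community garden 6.00 lead.
Taking the top-ratio projects first gives youth orchestra + solar retrofit + public wifi + bike-lane pilot + job-training center + after-school tutoring + community garden for 719 (115 k$).
Dropping youth orchestra frees 13 k$; slotting in flood-sensor network (31 k$) lifts the total to 742 at 133 k$.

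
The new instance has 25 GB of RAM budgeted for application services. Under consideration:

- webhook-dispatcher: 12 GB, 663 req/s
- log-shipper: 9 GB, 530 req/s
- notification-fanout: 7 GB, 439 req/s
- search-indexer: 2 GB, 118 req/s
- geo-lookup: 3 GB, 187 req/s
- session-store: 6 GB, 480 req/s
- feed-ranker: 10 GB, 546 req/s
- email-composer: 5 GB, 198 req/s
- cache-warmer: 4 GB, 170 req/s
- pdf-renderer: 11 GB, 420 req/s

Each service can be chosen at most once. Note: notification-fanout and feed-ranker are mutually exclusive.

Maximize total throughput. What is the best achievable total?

Ranking by ratio (throughput/GB): session-store 80.00, notification-fanout 62.71, geo-lookup 62.33.
The ratio heuristic lands on notification-fanout + search-indexer + geo-lookup + session-store + cache-warmer (1394) but leaves 3 GB idle.
Replace search-indexer and cache-warmer with log-shipper: the trade gains 242 net, giving 1636 at 25 GB.
Runner-up webhook-dispatcher + notification-fanout + session-store tops out at 1582.

1636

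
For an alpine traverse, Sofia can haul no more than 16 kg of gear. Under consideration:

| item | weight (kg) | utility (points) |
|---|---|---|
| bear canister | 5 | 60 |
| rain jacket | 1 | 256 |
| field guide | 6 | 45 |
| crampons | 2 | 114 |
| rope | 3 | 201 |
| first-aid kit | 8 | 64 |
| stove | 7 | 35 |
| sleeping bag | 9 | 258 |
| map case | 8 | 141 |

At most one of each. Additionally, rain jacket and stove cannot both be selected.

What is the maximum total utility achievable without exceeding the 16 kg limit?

Taking rain jacket + crampons + rope + sleeping bag: 15 kg used, 829 in utility.
The closest alternative, rain jacket + rope + sleeping bag, reaches only 715.

829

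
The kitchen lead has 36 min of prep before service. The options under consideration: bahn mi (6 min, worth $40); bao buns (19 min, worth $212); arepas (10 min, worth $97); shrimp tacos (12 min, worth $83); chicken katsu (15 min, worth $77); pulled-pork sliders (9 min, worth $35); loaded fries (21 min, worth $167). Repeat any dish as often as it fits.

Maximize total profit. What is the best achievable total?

349

The ratio ordering already packs tightly: bahn mi + bao buns + arepas, 35 min, 349.
No other feasible combination exceeds 349.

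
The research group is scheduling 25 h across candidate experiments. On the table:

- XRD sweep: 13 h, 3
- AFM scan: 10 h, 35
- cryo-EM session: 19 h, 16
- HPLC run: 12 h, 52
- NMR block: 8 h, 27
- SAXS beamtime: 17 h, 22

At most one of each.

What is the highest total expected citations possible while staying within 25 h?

Ranking by ratio (expected citations/h): HPLC run 4.33, AFM scan 3.50, NMR block 3.38, SAXS beamtime 1.29.
The ratio ordering already packs tightly: AFM scan + HPLC run, 22 h, 87.
Next best is HPLC run + NMR block at 79 (20 h) — short by 8.

87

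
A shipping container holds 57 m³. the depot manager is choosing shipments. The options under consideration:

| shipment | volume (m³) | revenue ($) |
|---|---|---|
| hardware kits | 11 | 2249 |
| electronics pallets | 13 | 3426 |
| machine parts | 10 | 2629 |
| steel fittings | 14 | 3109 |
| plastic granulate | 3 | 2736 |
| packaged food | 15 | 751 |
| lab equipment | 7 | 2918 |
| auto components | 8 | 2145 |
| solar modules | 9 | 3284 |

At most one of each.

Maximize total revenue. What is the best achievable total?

18102

By revenue per m³: plastic granulate 912.00, lab equipment 416.86, solar modules 364.89 lead.
The ratio heuristic lands on electronics pallets + machine parts + plastic granulate + lab equipment + auto components + solar modules (17138) but leaves 7 m³ idle.
The 8 m³ tied up in auto components is better spent on steel fittings — total rises to 18102 (56 m³).
Next best is hardware kits + electronics pallets + steel fittings + plastic granulate + lab equipment + solar modules at 17722 (57 m³) — short by 380.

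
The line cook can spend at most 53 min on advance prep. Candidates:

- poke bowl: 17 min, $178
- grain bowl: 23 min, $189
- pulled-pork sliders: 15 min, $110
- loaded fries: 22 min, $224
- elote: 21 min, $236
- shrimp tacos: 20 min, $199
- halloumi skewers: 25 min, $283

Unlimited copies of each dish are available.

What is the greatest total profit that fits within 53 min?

Taking 2×halloumi skewers: 50 min used, 566 in profit.

566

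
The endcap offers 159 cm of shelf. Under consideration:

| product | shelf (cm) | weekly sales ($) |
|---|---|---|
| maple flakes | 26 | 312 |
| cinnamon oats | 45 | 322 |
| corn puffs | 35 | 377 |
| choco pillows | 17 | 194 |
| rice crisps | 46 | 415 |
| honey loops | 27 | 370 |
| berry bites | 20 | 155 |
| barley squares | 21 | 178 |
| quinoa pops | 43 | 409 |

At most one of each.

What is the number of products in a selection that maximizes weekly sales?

5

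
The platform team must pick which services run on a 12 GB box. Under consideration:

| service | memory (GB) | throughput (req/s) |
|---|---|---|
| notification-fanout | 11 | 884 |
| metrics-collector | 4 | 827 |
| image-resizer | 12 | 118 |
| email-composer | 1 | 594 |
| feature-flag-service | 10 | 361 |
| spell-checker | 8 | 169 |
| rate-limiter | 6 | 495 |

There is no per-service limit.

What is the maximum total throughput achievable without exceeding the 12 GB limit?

The ratio ordering already packs tightly: 12×email-composer, 12 GB, 7128.

7128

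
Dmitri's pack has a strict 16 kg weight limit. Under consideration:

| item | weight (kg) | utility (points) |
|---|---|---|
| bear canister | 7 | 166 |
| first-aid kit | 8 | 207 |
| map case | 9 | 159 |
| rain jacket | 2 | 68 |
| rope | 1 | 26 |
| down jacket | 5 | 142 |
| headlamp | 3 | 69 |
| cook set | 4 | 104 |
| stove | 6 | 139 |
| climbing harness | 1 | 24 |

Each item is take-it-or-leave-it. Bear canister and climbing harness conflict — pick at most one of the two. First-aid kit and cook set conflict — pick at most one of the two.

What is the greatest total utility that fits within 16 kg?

443

Taking the top-ratio items first gives rain jacket + rope + down jacket + headlamp + cook set + climbing harness for 433 (16 kg).
Replace headlamp and cook set and climbing harness with first-aid kit: the trade gains 10 net, giving 443 at 16 kg.
The closest alternative, first-aid kit + rain jacket + down jacket + climbing harness, reaches only 441.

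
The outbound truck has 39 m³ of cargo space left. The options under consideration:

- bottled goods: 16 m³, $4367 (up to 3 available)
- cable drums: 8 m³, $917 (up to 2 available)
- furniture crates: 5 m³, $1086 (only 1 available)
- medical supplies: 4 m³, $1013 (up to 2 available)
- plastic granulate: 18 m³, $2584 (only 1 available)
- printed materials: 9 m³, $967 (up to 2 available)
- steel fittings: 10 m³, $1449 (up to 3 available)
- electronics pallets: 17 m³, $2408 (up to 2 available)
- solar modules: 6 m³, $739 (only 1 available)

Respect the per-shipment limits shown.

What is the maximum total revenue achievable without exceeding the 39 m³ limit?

Taking the top-ratio shipments first gives 2×bottled goods + medical supplies for 9747 (36 m³).
The 4 m³ tied up in medical supplies is better spent on furniture crates — total rises to 9820 (37 m³).
Every other selection either busts 39 m³ or exceeds an availability limit or fails to beat 9820.

9820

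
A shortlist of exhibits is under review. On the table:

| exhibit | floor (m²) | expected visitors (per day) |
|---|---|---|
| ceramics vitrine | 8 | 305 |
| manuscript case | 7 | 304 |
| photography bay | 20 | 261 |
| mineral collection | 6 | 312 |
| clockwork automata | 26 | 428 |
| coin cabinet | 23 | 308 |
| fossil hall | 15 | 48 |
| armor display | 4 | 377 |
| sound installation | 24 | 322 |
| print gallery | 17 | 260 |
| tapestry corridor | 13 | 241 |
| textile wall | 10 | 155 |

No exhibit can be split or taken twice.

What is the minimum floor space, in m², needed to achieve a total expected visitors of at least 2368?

91

Look for the lowest-floor combination reaching 2368.
Taking ceramics vitrine + manuscript case + mineral collection + clockwork automata + armor display + print gallery + tapestry corridor + textile wall gives 2382 (≥ 2368) for 91 m².
Any bundle with less than 91 m² falls short of 2368.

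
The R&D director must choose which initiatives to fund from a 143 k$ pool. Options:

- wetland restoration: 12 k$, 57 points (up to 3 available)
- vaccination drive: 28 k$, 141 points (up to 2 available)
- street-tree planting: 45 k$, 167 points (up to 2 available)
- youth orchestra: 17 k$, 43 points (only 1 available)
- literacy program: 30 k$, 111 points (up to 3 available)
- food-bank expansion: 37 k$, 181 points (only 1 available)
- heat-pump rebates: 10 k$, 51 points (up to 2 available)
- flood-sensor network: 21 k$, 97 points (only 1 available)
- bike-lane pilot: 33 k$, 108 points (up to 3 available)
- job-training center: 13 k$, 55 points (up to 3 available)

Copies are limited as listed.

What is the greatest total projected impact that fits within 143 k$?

Taking the top-ratio projects first gives 2×wetland restoration + 2×vaccination drive + food-bank expansion + 2×heat-pump rebates for 679 (137 k$).
The 28 k$ tied up in vaccination drive is better spent on wetland restoration + flood-sensor network — total rises to 692 (142 k$).
The spare 1 k$ is too small for any remaining project, and no exchange beats 692.

692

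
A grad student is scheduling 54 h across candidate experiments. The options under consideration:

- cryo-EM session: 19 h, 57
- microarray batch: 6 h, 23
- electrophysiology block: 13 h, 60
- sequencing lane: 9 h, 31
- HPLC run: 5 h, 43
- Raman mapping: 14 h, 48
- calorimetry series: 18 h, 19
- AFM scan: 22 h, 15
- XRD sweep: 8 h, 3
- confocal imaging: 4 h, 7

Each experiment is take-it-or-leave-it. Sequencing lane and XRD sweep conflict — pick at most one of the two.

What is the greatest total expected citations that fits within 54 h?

Filling by ratio: microarray batch + electrophysiology block + sequencing lane + HPLC run + Raman mapping + confocal imaging for 212, with 3 h left unused.
Replace Raman mapping and confocal imaging with cryo-EM session: the trade gains 2 net, giving 214 at 52 h.

214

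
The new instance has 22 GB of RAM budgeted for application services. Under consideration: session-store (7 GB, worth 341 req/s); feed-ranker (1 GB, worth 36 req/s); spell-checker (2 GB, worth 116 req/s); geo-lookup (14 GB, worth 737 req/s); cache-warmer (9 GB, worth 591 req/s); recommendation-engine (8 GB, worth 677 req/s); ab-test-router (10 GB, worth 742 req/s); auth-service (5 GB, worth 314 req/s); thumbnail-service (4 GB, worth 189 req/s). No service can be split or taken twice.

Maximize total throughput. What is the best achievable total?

1608

Ranking by ratio (throughput/GB): recommendation-engine 84.62, ab-test-router 74.20, cache-warmer 65.67, auth-service 62.80.
Filling by ratio: feed-ranker + spell-checker + recommendation-engine + ab-test-router for 1571, with 1 GB left unused.
Replace feed-ranker and spell-checker with thumbnail-service: the trade gains 37 net, giving 1608 at 22 GB.
Runner-up cache-warmer + recommendation-engine + auth-service tops out at 1582.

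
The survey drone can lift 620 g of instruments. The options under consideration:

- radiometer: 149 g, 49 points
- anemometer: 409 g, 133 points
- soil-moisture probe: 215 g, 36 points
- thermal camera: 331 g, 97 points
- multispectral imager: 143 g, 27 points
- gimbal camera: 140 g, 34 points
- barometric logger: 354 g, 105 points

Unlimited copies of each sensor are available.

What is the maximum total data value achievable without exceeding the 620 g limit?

196

Ranking by ratio (data value/g): radiometer 0.33, anemometer 0.33, barometric logger 0.30.
The ratio ordering already packs tightly: 4×radiometer, 596 g, 196.
That's the maximum — no swap from here does better than 196.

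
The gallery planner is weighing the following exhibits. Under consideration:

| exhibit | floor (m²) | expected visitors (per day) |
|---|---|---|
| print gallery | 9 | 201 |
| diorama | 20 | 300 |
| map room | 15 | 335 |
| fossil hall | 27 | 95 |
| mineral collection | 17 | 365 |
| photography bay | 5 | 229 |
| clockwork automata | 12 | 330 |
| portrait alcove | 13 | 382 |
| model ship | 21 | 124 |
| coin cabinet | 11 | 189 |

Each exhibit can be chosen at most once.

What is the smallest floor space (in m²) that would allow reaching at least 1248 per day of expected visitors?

Look for the lowest-floor combination reaching 1248.
map room + photography bay + clockwork automata + portrait alcove: 1276 expected visitors at 45 m².
No combination under 45 m² hits 1248.

45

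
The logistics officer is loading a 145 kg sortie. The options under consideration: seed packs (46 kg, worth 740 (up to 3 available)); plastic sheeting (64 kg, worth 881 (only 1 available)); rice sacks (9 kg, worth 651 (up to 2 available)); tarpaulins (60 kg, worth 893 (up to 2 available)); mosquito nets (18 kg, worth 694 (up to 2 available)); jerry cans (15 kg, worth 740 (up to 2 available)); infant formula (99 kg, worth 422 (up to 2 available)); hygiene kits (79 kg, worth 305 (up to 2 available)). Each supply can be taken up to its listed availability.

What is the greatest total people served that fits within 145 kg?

5063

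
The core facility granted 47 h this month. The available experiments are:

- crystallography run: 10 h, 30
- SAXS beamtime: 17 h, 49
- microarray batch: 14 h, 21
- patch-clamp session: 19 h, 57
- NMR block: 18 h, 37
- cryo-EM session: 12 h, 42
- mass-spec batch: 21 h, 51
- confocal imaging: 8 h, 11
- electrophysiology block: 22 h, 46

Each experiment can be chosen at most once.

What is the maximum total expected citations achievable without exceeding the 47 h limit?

A density-first pass picks crystallography run + patch-clamp session + cryo-EM session — 129 at 41 h.
The 12 h tied up in cryo-EM session is better spent on SAXS beamtime — total rises to 136 (46 h).
Every other selection either busts 47 h or fails to beat 136.

136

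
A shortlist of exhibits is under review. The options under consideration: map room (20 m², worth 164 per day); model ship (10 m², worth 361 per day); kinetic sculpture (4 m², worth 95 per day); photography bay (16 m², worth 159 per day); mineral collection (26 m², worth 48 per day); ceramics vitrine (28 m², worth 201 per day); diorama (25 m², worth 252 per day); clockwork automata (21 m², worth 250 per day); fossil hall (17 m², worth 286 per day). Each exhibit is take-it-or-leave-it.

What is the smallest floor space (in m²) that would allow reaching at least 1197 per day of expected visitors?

77

Minimise m² subject to total expected visitors ≥ 1197.
model ship + kinetic sculpture + diorama + clockwork automata + fossil hall reaches 1244 using 77 m².
No combination under 77 m² hits 1197.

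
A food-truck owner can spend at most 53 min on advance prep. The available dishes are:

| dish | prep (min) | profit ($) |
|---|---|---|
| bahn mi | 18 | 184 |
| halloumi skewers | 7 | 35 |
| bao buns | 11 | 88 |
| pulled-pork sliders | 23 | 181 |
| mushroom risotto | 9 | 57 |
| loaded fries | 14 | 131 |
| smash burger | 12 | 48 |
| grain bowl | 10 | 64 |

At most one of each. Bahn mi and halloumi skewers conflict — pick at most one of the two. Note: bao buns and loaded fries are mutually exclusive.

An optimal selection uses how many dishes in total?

Optimal total is 453.
One optimal bundle: bahn mi + bao buns + pulled-pork sliders (52 min).
All optima have 3 dishes.

3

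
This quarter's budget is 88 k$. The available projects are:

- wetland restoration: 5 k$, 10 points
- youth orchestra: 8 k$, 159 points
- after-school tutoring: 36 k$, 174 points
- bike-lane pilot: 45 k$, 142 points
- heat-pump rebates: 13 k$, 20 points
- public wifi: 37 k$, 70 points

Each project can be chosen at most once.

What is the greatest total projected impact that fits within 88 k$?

413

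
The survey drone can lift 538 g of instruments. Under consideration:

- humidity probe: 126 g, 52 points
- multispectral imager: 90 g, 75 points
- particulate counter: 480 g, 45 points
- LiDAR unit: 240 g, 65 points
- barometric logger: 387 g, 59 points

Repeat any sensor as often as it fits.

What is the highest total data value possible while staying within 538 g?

375

The ratio ordering already packs tightly: 5×multispectral imager, 450 g, 375.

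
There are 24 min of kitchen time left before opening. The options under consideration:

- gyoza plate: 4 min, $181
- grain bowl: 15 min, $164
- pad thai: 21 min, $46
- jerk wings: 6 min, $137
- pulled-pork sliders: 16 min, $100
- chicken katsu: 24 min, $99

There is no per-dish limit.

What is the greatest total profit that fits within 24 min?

6×gyoza plate uses 24 of the 24 min and totals 1086.
Every other selection either busts 24 min or fails to beat 1086.

1086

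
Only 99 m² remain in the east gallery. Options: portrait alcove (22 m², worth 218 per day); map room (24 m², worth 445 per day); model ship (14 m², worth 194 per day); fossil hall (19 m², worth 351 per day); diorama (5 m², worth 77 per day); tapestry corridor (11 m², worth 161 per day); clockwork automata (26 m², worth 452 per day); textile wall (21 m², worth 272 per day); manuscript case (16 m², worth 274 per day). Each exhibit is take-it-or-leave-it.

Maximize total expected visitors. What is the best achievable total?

Greedy by ratio would take map room + fossil hall + diorama + clockwork automata + manuscript case: 90 m² used, total 1599.
Dropping diorama frees 5 m²; slotting in model ship (14 m²) lifts the total to 1716 at 99 m².
An exhaustive check of the 512 subsets confirms 1716.

1716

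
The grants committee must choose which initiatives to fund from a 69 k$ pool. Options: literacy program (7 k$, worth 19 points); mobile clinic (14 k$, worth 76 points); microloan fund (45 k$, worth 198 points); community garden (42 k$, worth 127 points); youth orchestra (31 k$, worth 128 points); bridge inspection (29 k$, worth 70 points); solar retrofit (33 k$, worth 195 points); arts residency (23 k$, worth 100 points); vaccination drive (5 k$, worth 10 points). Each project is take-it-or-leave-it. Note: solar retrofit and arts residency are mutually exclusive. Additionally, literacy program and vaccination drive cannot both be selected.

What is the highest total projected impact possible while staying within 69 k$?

333

Taking youth orchestra + solar retrofit + vaccination drive: 69 k$ used, 333 in projected impact.
That's the maximum — no feasible swap from here does better than 333.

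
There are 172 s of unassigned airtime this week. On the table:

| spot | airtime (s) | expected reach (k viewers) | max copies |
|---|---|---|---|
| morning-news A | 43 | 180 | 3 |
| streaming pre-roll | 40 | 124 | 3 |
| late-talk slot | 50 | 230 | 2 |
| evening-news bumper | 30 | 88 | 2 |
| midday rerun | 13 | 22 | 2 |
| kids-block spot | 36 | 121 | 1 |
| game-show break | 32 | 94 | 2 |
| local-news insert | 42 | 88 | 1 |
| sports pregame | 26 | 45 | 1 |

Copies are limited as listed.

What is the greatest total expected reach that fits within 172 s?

711

Ranking by ratio (expected reach/s): late-talk slot 4.60, morning-news A 4.19, kids-block spot 3.36, streaming pre-roll 3.10.
Filling by ratio: morning-news A + 2×late-talk slot + sports pregame for 685, with 3 s left unused.
The 76 s tied up in late-talk slot and sports pregame is better spent on morning-news A + kids-block spot — total rises to 711 (172 s).
Nothing else within 172 s beats 711.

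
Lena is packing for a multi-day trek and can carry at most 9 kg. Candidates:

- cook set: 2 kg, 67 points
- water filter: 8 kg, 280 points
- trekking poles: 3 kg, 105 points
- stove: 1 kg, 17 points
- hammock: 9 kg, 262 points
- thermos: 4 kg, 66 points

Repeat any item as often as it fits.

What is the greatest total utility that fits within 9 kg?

Greedy by ratio would take water filter + stove: 9 kg used, total 297.
The 9 kg tied up in water filter and stove is better spent on 3×trekking poles — total rises to 315 (9 kg).
That's the maximum — no swap from here does better than 315.

315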